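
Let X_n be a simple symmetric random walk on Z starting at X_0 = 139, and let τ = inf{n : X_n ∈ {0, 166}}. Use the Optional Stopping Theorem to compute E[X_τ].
E[X_τ] = 139

X_n is a martingale and τ is a bounded-mean stopping time (indeed τ is finite a.s. with bounded expectation since the walk is in a bounded region). By the OST, E[X_τ] = E[X_0] = 139. Equivalently: E[X_τ] = 166 · P(hit 166 first) + 0 · P(hit 0 first) = 166 · (139/166) = 139.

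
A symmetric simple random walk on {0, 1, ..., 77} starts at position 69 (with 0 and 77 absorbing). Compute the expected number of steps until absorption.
E[τ | X_0 = 69] = 552

Let v_k = E[τ | X_0 = k]. Boundary: v_0 = v_77 = 0. Recurrence: v_k = 1 + (v_{k-1} + v_{k+1})/2 for 1 ≤ k ≤ 76. The particular solution to v_k − (v_{k-1} + v_{k+1})/2 = 1 is v_k = −k^2. Adding homogeneous solution A + B k and matching boundaries gives v_k = k (77 − k). Substituting k = 69: v_69 = 69 · 8 = 552.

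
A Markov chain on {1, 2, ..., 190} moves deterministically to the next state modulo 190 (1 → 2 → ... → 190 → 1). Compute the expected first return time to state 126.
E[T_126 | X_0 = 126] = 190

The chain cycles deterministically, so starting at state 126 it returns in exactly 190 steps. Equivalently, the stationary distribution is uniform π_j = 1/190 for every state j, so by Kac's formula E[T_126] = 1/π_126 = 190.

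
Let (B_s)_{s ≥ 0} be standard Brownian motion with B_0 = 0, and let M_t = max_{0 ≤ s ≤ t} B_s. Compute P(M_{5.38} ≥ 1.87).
P(M_{5.38} ≥ 1.87) = 2·P(B_{5.38} ≥ 1.87) = 2(1 − Φ(1.87/√5.38)) ≈ 0.4201

By the reflection principle for Brownian motion, P(M_t ≥ a) = 2 · P(B_t ≥ a) for a ≥ 0. Since B_t ~ N(0, t), P(B_t ≥ 1.87) = 1 − Φ(1.87/√t) = 1 − Φ(1.87/√5.38) = 1 − Φ(0.8062). So
  P(M_{5.38} ≥ 1.87) = 2(1 − Φ(0.8062)) ≈ 0.4201.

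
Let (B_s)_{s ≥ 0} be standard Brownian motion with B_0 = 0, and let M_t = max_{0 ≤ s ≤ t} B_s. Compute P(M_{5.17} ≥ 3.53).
P(M_{5.17} ≥ 3.53) = 2·P(B_{5.17} ≥ 3.53) = 2(1 − Φ(3.53/√5.17)) ≈ 0.1205

By the reflection principle for Brownian motion, P(M_t ≥ a) = 2 · P(B_t ≥ a) for a ≥ 0. Since B_t ~ N(0, t), P(B_t ≥ 3.53) = 1 − Φ(3.53/√t) = 1 − Φ(3.53/√5.17) = 1 − Φ(1.5525). So
  P(M_{5.17} ≥ 3.53) = 2(1 − Φ(1.5525)) ≈ 0.1205.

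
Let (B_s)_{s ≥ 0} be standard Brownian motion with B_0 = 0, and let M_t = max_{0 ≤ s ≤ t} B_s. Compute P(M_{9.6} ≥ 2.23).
P(M_{9.6} ≥ 2.23) = 2·P(B_{9.6} ≥ 2.23) = 2(1 − Φ(2.23/√9.6)) ≈ 0.4717

By the reflection principle for Brownian motion, P(M_t ≥ a) = 2 · P(B_t ≥ a) for a ≥ 0. Since B_t ~ N(0, t), P(B_t ≥ 2.23) = 1 − Φ(2.23/√t) = 1 − Φ(2.23/√9.6) = 1 − Φ(0.7197). So
  P(M_{9.6} ≥ 2.23) = 2(1 − Φ(0.7197)) ≈ 0.4717.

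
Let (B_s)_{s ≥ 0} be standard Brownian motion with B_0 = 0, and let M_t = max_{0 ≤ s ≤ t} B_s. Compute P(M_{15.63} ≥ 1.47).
P(M_{15.63} ≥ 1.47) = 2·P(B_{15.63} ≥ 1.47) = 2(1 − Φ(1.47/√15.63)) ≈ 0.7100

By the reflection principle for Brownian motion, P(M_t ≥ a) = 2 · P(B_t ≥ a) for a ≥ 0. Since B_t ~ N(0, t), P(B_t ≥ 1.47) = 1 − Φ(1.47/√t) = 1 − Φ(1.47/√15.63) = 1 − Φ(0.3718). So
  P(M_{15.63} ≥ 1.47) = 2(1 − Φ(0.3718)) ≈ 0.7100.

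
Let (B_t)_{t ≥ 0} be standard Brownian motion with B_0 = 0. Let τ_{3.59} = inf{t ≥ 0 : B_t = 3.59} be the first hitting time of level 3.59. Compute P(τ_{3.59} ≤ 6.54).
P(τ_{3.59} ≤ 6.54) = 2(1 − Φ(3.59/√6.54)) = 2(1 − Φ(1.4038)) ≈ 0.1604

By the reflection principle for standard BM, P(τ_b ≤ t) = 2 · P(B_t ≥ b). Since B_t ~ N(0, t), P(B_t ≥ 3.59) = 1 − Φ(3.59/√t) = 1 − Φ(3.59/√6.54) = 1 − Φ(1.4038) ≈ 0.08019. Doubling: P(τ_{3.59} ≤ 6.54) ≈ 2 · 0.08019 = 0.16038 ≈ 0.1604.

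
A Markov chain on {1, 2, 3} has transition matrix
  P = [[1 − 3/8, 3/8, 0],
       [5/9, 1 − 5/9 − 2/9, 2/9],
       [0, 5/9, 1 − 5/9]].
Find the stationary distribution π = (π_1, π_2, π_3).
π = (200/389, 135/389, 54/389)

This is a birth-death chain on three states, which satisfies detailed balance: π_1 · P_{12} = π_2 · P_{21} and π_2 · P_{23} = π_3 · P_{32}.
From π_1 · 3/8 = π_2 · 5/9: π_2/π_1 = (3/8)/(5/9) = 27/40.
From π_2 · 2/9 = π_3 · 5/9: π_3/π_2 = (2/9)/(5/9) = 2/5.
Take π_1 proportional to 1; then unnormalized π = (1, 27/40, 27/100). Normalize by dividing by the sum 389/200:
  π = (200/389, 135/389, 54/389).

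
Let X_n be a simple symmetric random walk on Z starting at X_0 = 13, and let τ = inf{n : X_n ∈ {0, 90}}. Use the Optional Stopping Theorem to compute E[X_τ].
E[X_τ] = 13

X_n is a martingale and τ is a bounded-mean stopping time (indeed τ is finite a.s. with bounded expectation since the walk is in a bounded region). By the OST, E[X_τ] = E[X_0] = 13. Equivalently: E[X_τ] = 90 · P(hit 90 first) + 0 · P(hit 0 first) = 90 · (13/90) = 13.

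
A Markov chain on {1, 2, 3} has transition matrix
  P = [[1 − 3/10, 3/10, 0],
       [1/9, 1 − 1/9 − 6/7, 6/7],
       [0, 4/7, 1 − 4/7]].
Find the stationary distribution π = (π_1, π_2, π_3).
π = (4/31, 54/155, 81/155)

This is a birth-death chain on three states, which satisfies detailed balance: π_1 · P_{12} = π_2 · P_{21} and π_2 · P_{23} = π_3 · P_{32}.
From π_1 · 3/10 = π_2 · 1/9: π_2/π_1 = (3/10)/(1/9) = 27/10.
From π_2 · 6/7 = π_3 · 4/7: π_3/π_2 = (6/7)/(4/7) = 3/2.
Take π_1 proportional to 1; then unnormalized π = (1, 27/10, 81/20). Normalize by dividing by the sum 31/4:
  π = (4/31, 54/155, 81/155).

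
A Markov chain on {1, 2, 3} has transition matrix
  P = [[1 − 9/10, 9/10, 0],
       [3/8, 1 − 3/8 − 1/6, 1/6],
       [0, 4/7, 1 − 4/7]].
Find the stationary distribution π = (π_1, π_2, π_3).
π = (10/41, 24/41, 7/41)

This is a birth-death chain on three states, which satisfies detailed balance: π_1 · P_{12} = π_2 · P_{21} and π_2 · P_{23} = π_3 · P_{32}.
From π_1 · 9/10 = π_2 · 3/8: π_2/π_1 = (9/10)/(3/8) = 12/5.
From π_2 · 1/6 = π_3 · 4/7: π_3/π_2 = (1/6)/(4/7) = 7/24.
Take π_1 proportional to 1; then unnormalized π = (1, 12/5, 7/10). Normalize by dividing by the sum 41/10:
  π = (10/41, 24/41, 7/41).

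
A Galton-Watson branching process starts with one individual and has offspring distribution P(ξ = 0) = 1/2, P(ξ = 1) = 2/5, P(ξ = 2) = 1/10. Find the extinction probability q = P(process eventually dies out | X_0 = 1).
q = 1

Mean offspring μ = 0·1/2 + 1·2/5 + 2·1/10 = 3/5 ≤ 1. For μ ≤ 1 with offspring not concentrated at 1, the Galton-Watson process goes extinct almost surely, so q = 1.
(Algebraic check: The pgf is f(s) = 1/2 + 2/5·s + 1/10·s². The extinction probability q is the smallest fixed point of f in [0, 1]. Setting s = f(s):
  1/10·s² + (2/5 − 1)·s + 1/2 = 0
  1/10·s² − (1/2 + 1/10)·s + 1/2 = 0
which factors as (s − 1)·(1/10·s − 1/2) = 0, giving roots s = 1 and s = (1/2)/(1/10) = 5. Since 5 ≥ 1, the smallest root in [0, 1] is s = 1.)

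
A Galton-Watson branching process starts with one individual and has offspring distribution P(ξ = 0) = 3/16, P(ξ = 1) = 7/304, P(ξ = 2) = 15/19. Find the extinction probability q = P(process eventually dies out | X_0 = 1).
q = 19/80

The pgf is f(s) = 3/16 + 7/304·s + 15/19·s². The extinction probability q is the smallest fixed point of f in [0, 1]. Setting s = f(s):
  15/19·s² + (7/304 − 1)·s + 3/16 = 0
  15/19·s² − (3/16 + 15/19)·s + 3/16 = 0
which factors as (s − 1)·(15/19·s − 3/16) = 0, giving roots s = 1 and s = (3/16)/(15/19) = 19/80.
Mean offspring μ = 7/304 + 2·15/19 = 487/304 > 1 (supercritical), so q < 1. The extinction probability is the smaller root: q = (3/16)/(15/19) = 19/80.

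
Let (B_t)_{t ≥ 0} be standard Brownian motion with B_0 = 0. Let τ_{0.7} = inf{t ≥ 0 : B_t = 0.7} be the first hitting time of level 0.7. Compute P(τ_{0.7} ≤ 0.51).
P(τ_{0.7} ≤ 0.51) = 2(1 − Φ(0.7/√0.51)) = 2(1 − Φ(0.9802)) ≈ 0.3270

By the reflection principle for standard BM, P(τ_b ≤ t) = 2 · P(B_t ≥ b). Since B_t ~ N(0, t), P(B_t ≥ 0.7) = 1 − Φ(0.7/√t) = 1 − Φ(0.7/√0.51) = 1 − Φ(0.9802) ≈ 0.16349. Doubling: P(τ_{0.7} ≤ 0.51) ≈ 2 · 0.16349 = 0.32698 ≈ 0.3270.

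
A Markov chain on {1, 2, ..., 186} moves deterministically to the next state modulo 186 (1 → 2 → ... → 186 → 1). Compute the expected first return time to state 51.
E[T_51 | X_0 = 51] = 186

The chain cycles deterministically, so starting at state 51 it returns in exactly 186 steps. Equivalently, the stationary distribution is uniform π_j = 1/186 for every state j, so by Kac's formula E[T_51] = 1/π_51 = 186.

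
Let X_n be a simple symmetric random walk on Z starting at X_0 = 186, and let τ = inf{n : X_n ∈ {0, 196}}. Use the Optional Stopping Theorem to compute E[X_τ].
E[X_τ] = 186

X_n is a martingale and τ is a bounded-mean stopping time (indeed τ is finite a.s. with bounded expectation since the walk is in a bounded region). By the OST, E[X_τ] = E[X_0] = 186. Equivalently: E[X_τ] = 196 · P(hit 196 first) + 0 · P(hit 0 first) = 196 · (186/196) = 186.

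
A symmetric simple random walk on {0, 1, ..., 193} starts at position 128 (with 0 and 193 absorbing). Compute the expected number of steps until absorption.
E[τ | X_0 = 128] = 8320

Let v_k = E[τ | X_0 = k]. Boundary: v_0 = v_193 = 0. Recurrence: v_k = 1 + (v_{k-1} + v_{k+1})/2 for 1 ≤ k ≤ 192. The particular solution to v_k − (v_{k-1} + v_{k+1})/2 = 1 is v_k = −k^2. Adding homogeneous solution A + B k and matching boundaries gives v_k = k (193 − k). Substituting k = 128: v_128 = 128 · 65 = 8320.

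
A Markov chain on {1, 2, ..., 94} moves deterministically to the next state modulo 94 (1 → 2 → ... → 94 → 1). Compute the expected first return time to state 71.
E[T_71 | X_0 = 71] = 94

The chain cycles deterministically, so starting at state 71 it returns in exactly 94 steps. Equivalently, the stationary distribution is uniform π_j = 1/94 for every state j, so by Kac's formula E[T_71] = 1/π_71 = 94.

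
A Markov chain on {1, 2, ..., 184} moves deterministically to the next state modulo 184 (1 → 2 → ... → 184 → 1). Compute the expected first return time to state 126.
E[T_126 | X_0 = 126] = 184

The chain cycles deterministically, so starting at state 126 it returns in exactly 184 steps. Equivalently, the stationary distribution is uniform π_j = 1/184 for every state j, so by Kac's formula E[T_126] = 1/π_126 = 184.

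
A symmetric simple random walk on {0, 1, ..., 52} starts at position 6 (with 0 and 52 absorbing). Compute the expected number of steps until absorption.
E[τ | X_0 = 6] = 276

Let v_k = E[τ | X_0 = k]. Boundary: v_0 = v_52 = 0. Recurrence: v_k = 1 + (v_{k-1} + v_{k+1})/2 for 1 ≤ k ≤ 51. The particular solution to v_k − (v_{k-1} + v_{k+1})/2 = 1 is v_k = −k^2. Adding homogeneous solution A + B k and matching boundaries gives v_k = k (52 − k). Substituting k = 6: v_6 = 6 · 46 = 276.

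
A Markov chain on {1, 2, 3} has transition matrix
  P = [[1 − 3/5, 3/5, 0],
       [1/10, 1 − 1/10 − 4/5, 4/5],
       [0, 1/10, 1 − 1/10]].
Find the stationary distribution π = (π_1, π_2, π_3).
π = (1/55, 6/55, 48/55)

This is a birth-death chain on three states, which satisfies detailed balance: π_1 · P_{12} = π_2 · P_{21} and π_2 · P_{23} = π_3 · P_{32}.
From π_1 · 3/5 = π_2 · 1/10: π_2/π_1 = (3/5)/(1/10) = 6.
From π_2 · 4/5 = π_3 · 1/10: π_3/π_2 = (4/5)/(1/10) = 8.
Take π_1 proportional to 1; then unnormalized π = (1, 6, 48). Normalize by dividing by the sum 55:
  π = (1/55, 6/55, 48/55).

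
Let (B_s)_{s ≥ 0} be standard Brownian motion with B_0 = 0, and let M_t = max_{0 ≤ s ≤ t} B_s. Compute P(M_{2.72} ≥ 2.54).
P(M_{2.72} ≥ 2.54) = 2·P(B_{2.72} ≥ 2.54) = 2(1 − Φ(2.54/√2.72)) ≈ 0.1235

By the reflection principle for Brownian motion, P(M_t ≥ a) = 2 · P(B_t ≥ a) for a ≥ 0. Since B_t ~ N(0, t), P(B_t ≥ 2.54) = 1 − Φ(2.54/√t) = 1 − Φ(2.54/√2.72) = 1 − Φ(1.5401). So
  P(M_{2.72} ≥ 2.54) = 2(1 − Φ(1.5401)) ≈ 0.1235.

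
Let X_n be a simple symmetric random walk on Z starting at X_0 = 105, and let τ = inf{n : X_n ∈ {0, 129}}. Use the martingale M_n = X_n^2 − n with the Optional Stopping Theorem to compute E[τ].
E[τ] = 2520

M_n = X_n^2 − n is a martingale (since E[X_{n+1}^2 | F_n] = X_n^2 + 1). By OST (τ has finite mean in a bounded region), E[M_τ] = E[M_0] = X_0^2 − 0 = 105^2 = 11025. Also E[M_τ] = E[X_τ^2] − E[τ]. The walk exits at 0 or 129, with P(hit 129 first) = 105/129, so E[X_τ^2] = 129^2 · 105/129 + 0 = 13545. Thus E[τ] = E[X_τ^2] − E[M_τ] = 13545 − 11025 = 2520 = 105(129 − 105) = 2520.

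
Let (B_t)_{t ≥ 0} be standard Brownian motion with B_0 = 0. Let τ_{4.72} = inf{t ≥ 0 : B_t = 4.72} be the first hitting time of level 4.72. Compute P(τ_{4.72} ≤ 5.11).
P(τ_{4.72} ≤ 5.11) = 2(1 − Φ(4.72/√5.11)) = 2(1 − Φ(2.0880)) ≈ 0.0368

By the reflection principle for standard BM, P(τ_b ≤ t) = 2 · P(B_t ≥ b). Since B_t ~ N(0, t), P(B_t ≥ 4.72) = 1 − Φ(4.72/√t) = 1 − Φ(4.72/√5.11) = 1 − Φ(2.0880) ≈ 0.01840. Doubling: P(τ_{4.72} ≤ 5.11) ≈ 2 · 0.01840 = 0.03680 ≈ 0.0368.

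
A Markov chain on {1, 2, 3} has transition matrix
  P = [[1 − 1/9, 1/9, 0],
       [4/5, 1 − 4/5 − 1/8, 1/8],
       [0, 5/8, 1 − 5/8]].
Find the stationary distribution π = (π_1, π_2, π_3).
π = (6/7, 5/42, 1/42)

This is a birth-death chain on three states, which satisfies detailed balance: π_1 · P_{12} = π_2 · P_{21} and π_2 · P_{23} = π_3 · P_{32}.
From π_1 · 1/9 = π_2 · 4/5: π_2/π_1 = (1/9)/(4/5) = 5/36.
From π_2 · 1/8 = π_3 · 5/8: π_3/π_2 = (1/8)/(5/8) = 1/5.
Take π_1 proportional to 1; then unnormalized π = (1, 5/36, 1/36). Normalize by dividing by the sum 7/6:
  π = (6/7, 5/42, 1/42).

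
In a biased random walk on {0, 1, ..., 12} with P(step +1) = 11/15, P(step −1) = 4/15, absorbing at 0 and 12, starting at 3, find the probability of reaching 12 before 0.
P(hit 12 before 0) = (1 − (4/11)^3) / (1 − (4/11)^12) = 2357947691/2477041515

Let u_k denote P(reach 12 before 0 | start at k). Boundary: u_0 = 0, u_12 = 1. Recurrence: u_k = 11/15·u_{k+1} + 4/15·u_{k-1} for 1 ≤ k ≤ 11. Try u_k = A + B·r^k with r = q/p = (4/15)/(11/15) = 4/11. Substitution satisfies the recurrence; boundary conditions give:
  u_k = (1 − r^k) / (1 − r^N) = (1 − (4/11)^3) / (1 − (4/11)^12) = 2357947691/2477041515.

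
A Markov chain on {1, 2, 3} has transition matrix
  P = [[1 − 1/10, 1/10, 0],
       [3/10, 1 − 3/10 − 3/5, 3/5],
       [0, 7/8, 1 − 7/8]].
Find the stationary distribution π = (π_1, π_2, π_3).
π = (105/164, 35/164, 6/41)

This is a birth-death chain on three states, which satisfies detailed balance: π_1 · P_{12} = π_2 · P_{21} and π_2 · P_{23} = π_3 · P_{32}.
From π_1 · 1/10 = π_2 · 3/10: π_2/π_1 = (1/10)/(3/10) = 1/3.
From π_2 · 3/5 = π_3 · 7/8: π_3/π_2 = (3/5)/(7/8) = 24/35.
Take π_1 proportional to 1; then unnormalized π = (1, 1/3, 8/35). Normalize by dividing by the sum 164/105:
  π = (105/164, 35/164, 6/41).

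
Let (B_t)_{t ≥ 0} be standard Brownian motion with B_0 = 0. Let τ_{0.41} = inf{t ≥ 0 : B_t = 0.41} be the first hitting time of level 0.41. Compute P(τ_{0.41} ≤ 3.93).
P(τ_{0.41} ≤ 3.93) = 2(1 − Φ(0.41/√3.93)) = 2(1 − Φ(0.2068)) ≈ 0.8362

By the reflection principle for standard BM, P(τ_b ≤ t) = 2 · P(B_t ≥ b). Since B_t ~ N(0, t), P(B_t ≥ 0.41) = 1 − Φ(0.41/√t) = 1 − Φ(0.41/√3.93) = 1 − Φ(0.2068) ≈ 0.41808. Doubling: P(τ_{0.41} ≤ 3.93) ≈ 2 · 0.41808 = 0.83616 ≈ 0.8362.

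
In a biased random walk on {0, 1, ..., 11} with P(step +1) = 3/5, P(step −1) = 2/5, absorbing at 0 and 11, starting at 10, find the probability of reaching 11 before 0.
P(hit 11 before 0) = (1 − (2/3)^10) / (1 − (2/3)^11) = 174075/175099

Let u_k denote P(reach 11 before 0 | start at k). Boundary: u_0 = 0, u_11 = 1. Recurrence: u_k = 3/5·u_{k+1} + 2/5·u_{k-1} for 1 ≤ k ≤ 10. Try u_k = A + B·r^k with r = q/p = (2/5)/(3/5) = 2/3. Substitution satisfies the recurrence; boundary conditions give:
  u_k = (1 − r^k) / (1 − r^N) = (1 − (2/3)^10) / (1 − (2/3)^11) = 174075/175099.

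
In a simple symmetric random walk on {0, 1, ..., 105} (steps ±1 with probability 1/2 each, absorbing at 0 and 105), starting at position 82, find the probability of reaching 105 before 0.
P(hit 105 before 0) = 82/105

Let u_k = P(hit 105 before 0 | start at k). Then u_0 = 0, u_105 = 1, and u_k = u_{k-1}/2 + u_{k+1}/2 for 1 ≤ k ≤ 104. This harmonic recurrence is solved by u_k = k/105, giving u_82 = 82/105.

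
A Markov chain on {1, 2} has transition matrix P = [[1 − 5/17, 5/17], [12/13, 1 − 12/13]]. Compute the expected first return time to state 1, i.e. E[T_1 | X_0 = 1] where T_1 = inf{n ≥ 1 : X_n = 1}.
E[T_1 | X_0 = 1] = 1/π_1 = 269/204

For an irreducible recurrent Markov chain with stationary distribution π, E[T_i | X_0 = i] = 1/π_i (Kac's formula). Here π_1 = (12/13)/(5/17 + 12/13) = (12/13)/(269/221) = 204/269, so E[T_1 | X_0 = 1] = 1/π_1 = (5/17 + 12/13)/(12/13) = (269/221)/(12/13) = 269/204.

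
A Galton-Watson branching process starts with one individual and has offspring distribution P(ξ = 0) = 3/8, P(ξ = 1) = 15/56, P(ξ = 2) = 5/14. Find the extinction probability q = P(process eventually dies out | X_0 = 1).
q = 1

Mean offspring μ = 0·3/8 + 1·15/56 + 2·5/14 = 55/56 ≤ 1. For μ ≤ 1 with offspring not concentrated at 1, the Galton-Watson process goes extinct almost surely, so q = 1.
(Algebraic check: The pgf is f(s) = 3/8 + 15/56·s + 5/14·s². The extinction probability q is the smallest fixed point of f in [0, 1]. Setting s = f(s):
  5/14·s² + (15/56 − 1)·s + 3/8 = 0
  5/14·s² − (3/8 + 5/14)·s + 3/8 = 0
which factors as (s − 1)·(5/14·s − 3/8) = 0, giving roots s = 1 and s = (3/8)/(5/14) = 21/20. Since 21/20 ≥ 1, the smallest root in [0, 1] is s = 1.)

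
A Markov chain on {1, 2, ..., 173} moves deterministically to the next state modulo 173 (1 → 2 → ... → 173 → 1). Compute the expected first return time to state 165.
E[T_165 | X_0 = 165] = 173

The chain cycles deterministically, so starting at state 165 it returns in exactly 173 steps. Equivalently, the stationary distribution is uniform π_j = 1/173 for every state j, so by Kac's formula E[T_165] = 1/π_165 = 173.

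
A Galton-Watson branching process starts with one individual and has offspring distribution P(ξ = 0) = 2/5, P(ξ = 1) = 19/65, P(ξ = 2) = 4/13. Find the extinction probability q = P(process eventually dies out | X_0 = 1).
q = 1

Mean offspring μ = 0·2/5 + 1·19/65 + 2·4/13 = 59/65 ≤ 1. For μ ≤ 1 with offspring not concentrated at 1, the Galton-Watson process goes extinct almost surely, so q = 1.
(Algebraic check: The pgf is f(s) = 2/5 + 19/65·s + 4/13·s². The extinction probability q is the smallest fixed point of f in [0, 1]. Setting s = f(s):
  4/13·s² + (19/65 − 1)·s + 2/5 = 0
  4/13·s² − (2/5 + 4/13)·s + 2/5 = 0
which factors as (s − 1)·(4/13·s − 2/5) = 0, giving roots s = 1 and s = (2/5)/(4/13) = 13/10. Since 13/10 ≥ 1, the smallest root in [0, 1] is s = 1.)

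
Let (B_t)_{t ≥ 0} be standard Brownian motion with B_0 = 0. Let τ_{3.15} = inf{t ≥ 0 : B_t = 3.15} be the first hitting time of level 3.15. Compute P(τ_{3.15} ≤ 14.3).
P(τ_{3.15} ≤ 14.3) = 2(1 − Φ(3.15/√14.3)) = 2(1 − Φ(0.8330)) ≈ 0.4048

By the reflection principle for standard BM, P(τ_b ≤ t) = 2 · P(B_t ≥ b). Since B_t ~ N(0, t), P(B_t ≥ 3.15) = 1 − Φ(3.15/√t) = 1 − Φ(3.15/√14.3) = 1 − Φ(0.8330) ≈ 0.20242. Doubling: P(τ_{3.15} ≤ 14.3) ≈ 2 · 0.20242 = 0.40484 ≈ 0.4048.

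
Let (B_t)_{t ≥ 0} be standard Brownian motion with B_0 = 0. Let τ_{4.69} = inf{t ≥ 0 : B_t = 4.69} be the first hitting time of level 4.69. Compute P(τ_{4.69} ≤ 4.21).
P(τ_{4.69} ≤ 4.21) = 2(1 − Φ(4.69/√4.21)) = 2(1 − Φ(2.2858)) ≈ 0.0223

By the reflection principle for standard BM, P(τ_b ≤ t) = 2 · P(B_t ≥ b). Since B_t ~ N(0, t), P(B_t ≥ 4.69) = 1 − Φ(4.69/√t) = 1 − Φ(4.69/√4.21) = 1 − Φ(2.2858) ≈ 0.01113. Doubling: P(τ_{4.69} ≤ 4.21) ≈ 2 · 0.01113 = 0.02226 ≈ 0.0223.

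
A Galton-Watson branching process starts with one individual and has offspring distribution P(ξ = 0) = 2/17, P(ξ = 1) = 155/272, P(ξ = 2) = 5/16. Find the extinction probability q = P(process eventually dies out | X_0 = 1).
q = 32/85

The pgf is f(s) = 2/17 + 155/272·s + 5/16·s². The extinction probability q is the smallest fixed point of f in [0, 1]. Setting s = f(s):
  5/16·s² + (155/272 − 1)·s + 2/17 = 0
  5/16·s² − (2/17 + 5/16)·s + 2/17 = 0
which factors as (s − 1)·(5/16·s − 2/17) = 0, giving roots s = 1 and s = (2/17)/(5/16) = 32/85.
Mean offspring μ = 155/272 + 2·5/16 = 325/272 > 1 (supercritical), so q < 1. The extinction probability is the smaller root: q = (2/17)/(5/16) = 32/85.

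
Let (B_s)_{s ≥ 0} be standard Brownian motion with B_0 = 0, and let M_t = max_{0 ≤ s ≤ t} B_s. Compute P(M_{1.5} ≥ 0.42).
P(M_{1.5} ≥ 0.42) = 2·P(B_{1.5} ≥ 0.42) = 2(1 − Φ(0.42/√1.5)) ≈ 0.7317

By the reflection principle for Brownian motion, P(M_t ≥ a) = 2 · P(B_t ≥ a) for a ≥ 0. Since B_t ~ N(0, t), P(B_t ≥ 0.42) = 1 − Φ(0.42/√t) = 1 − Φ(0.42/√1.5) = 1 − Φ(0.3429). So
  P(M_{1.5} ≥ 0.42) = 2(1 − Φ(0.3429)) ≈ 0.7317.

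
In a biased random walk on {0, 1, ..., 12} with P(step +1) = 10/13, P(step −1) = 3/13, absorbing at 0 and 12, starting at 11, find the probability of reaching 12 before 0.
P(hit 12 before 0) = (1 − (3/10)^11) / (1 − (3/10)^12) = 142856889790/142857066937

Let u_k denote P(reach 12 before 0 | start at k). Boundary: u_0 = 0, u_12 = 1. Recurrence: u_k = 10/13·u_{k+1} + 3/13·u_{k-1} for 1 ≤ k ≤ 11. Try u_k = A + B·r^k with r = q/p = (3/13)/(10/13) = 3/10. Substitution satisfies the recurrence; boundary conditions give:
  u_k = (1 − r^k) / (1 − r^N) = (1 − (3/10)^11) / (1 − (3/10)^12) = 142856889790/142857066937.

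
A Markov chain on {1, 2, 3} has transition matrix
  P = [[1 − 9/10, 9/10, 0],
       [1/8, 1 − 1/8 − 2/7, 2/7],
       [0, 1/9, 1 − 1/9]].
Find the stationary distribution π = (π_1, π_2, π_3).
π = (7/187, 252/935, 648/935)

This is a birth-death chain on three states, which satisfies detailed balance: π_1 · P_{12} = π_2 · P_{21} and π_2 · P_{23} = π_3 · P_{32}.
From π_1 · 9/10 = π_2 · 1/8: π_2/π_1 = (9/10)/(1/8) = 36/5.
From π_2 · 2/7 = π_3 · 1/9: π_3/π_2 = (2/7)/(1/9) = 18/7.
Take π_1 proportional to 1; then unnormalized π = (1, 36/5, 648/35). Normalize by dividing by the sum 187/7:
  π = (7/187, 252/935, 648/935).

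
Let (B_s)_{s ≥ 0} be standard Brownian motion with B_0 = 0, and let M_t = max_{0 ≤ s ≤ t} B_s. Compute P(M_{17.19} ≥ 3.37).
P(M_{17.19} ≥ 3.37) = 2·P(B_{17.19} ≥ 3.37) = 2(1 − Φ(3.37/√17.19)) ≈ 0.4163

By the reflection principle for Brownian motion, P(M_t ≥ a) = 2 · P(B_t ≥ a) for a ≥ 0. Since B_t ~ N(0, t), P(B_t ≥ 3.37) = 1 − Φ(3.37/√t) = 1 − Φ(3.37/√17.19) = 1 − Φ(0.8128). So
  P(M_{17.19} ≥ 3.37) = 2(1 − Φ(0.8128)) ≈ 0.4163.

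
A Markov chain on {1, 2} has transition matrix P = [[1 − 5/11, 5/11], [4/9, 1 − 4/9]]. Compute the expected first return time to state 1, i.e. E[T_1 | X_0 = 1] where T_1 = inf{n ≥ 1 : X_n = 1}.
E[T_1 | X_0 = 1] = 1/π_1 = 89/44

For an irreducible recurrent Markov chain with stationary distribution π, E[T_i | X_0 = i] = 1/π_i (Kac's formula). Here π_1 = (4/9)/(5/11 + 4/9) = (4/9)/(89/99) = 44/89, so E[T_1 | X_0 = 1] = 1/π_1 = (5/11 + 4/9)/(4/9) = (89/99)/(4/9) = 89/44.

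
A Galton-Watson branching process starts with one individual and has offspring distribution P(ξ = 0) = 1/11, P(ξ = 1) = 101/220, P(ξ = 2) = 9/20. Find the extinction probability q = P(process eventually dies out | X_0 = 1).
q = 20/99

The pgf is f(s) = 1/11 + 101/220·s + 9/20·s². The extinction probability q is the smallest fixed point of f in [0, 1]. Setting s = f(s):
  9/20·s² + (101/220 − 1)·s + 1/11 = 0
  9/20·s² − (1/11 + 9/20)·s + 1/11 = 0
which factors as (s − 1)·(9/20·s − 1/11) = 0, giving roots s = 1 and s = (1/11)/(9/20) = 20/99.
Mean offspring μ = 101/220 + 2·9/20 = 299/220 > 1 (supercritical), so q < 1. The extinction probability is the smaller root: q = (1/11)/(9/20) = 20/99.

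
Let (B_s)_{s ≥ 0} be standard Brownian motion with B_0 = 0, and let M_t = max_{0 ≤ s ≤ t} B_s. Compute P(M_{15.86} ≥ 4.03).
P(M_{15.86} ≥ 4.03) = 2·P(B_{15.86} ≥ 4.03) = 2(1 − Φ(4.03/√15.86)) ≈ 0.3116

By the reflection principle for Brownian motion, P(M_t ≥ a) = 2 · P(B_t ≥ a) for a ≥ 0. Since B_t ~ N(0, t), P(B_t ≥ 4.03) = 1 − Φ(4.03/√t) = 1 − Φ(4.03/√15.86) = 1 − Φ(1.0119). So
  P(M_{15.86} ≥ 4.03) = 2(1 − Φ(1.0119)) ≈ 0.3116.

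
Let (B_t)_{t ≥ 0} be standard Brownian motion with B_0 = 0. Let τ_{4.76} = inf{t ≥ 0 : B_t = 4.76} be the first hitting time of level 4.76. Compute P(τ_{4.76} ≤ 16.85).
P(τ_{4.76} ≤ 16.85) = 2(1 − Φ(4.76/√16.85)) = 2(1 − Φ(1.1596)) ≈ 0.2462

By the reflection principle for standard BM, P(τ_b ≤ t) = 2 · P(B_t ≥ b). Since B_t ~ N(0, t), P(B_t ≥ 4.76) = 1 − Φ(4.76/√t) = 1 − Φ(4.76/√16.85) = 1 − Φ(1.1596) ≈ 0.12311. Doubling: P(τ_{4.76} ≤ 16.85) ≈ 2 · 0.12311 = 0.24622 ≈ 0.2462.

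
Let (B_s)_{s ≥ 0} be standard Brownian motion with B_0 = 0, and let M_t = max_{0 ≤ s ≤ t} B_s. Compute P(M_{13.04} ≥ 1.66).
P(M_{13.04} ≥ 1.66) = 2·P(B_{13.04} ≥ 1.66) = 2(1 − Φ(1.66/√13.04)) ≈ 0.6457

By the reflection principle for Brownian motion, P(M_t ≥ a) = 2 · P(B_t ≥ a) for a ≥ 0. Since B_t ~ N(0, t), P(B_t ≥ 1.66) = 1 − Φ(1.66/√t) = 1 − Φ(1.66/√13.04) = 1 − Φ(0.4597). So
  P(M_{13.04} ≥ 1.66) = 2(1 − Φ(0.4597)) ≈ 0.6457.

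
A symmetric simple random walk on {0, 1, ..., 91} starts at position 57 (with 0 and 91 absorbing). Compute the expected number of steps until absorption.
E[τ | X_0 = 57] = 1938

Let v_k = E[τ | X_0 = k]. Boundary: v_0 = v_91 = 0. Recurrence: v_k = 1 + (v_{k-1} + v_{k+1})/2 for 1 ≤ k ≤ 90. The particular solution to v_k − (v_{k-1} + v_{k+1})/2 = 1 is v_k = −k^2. Adding homogeneous solution A + B k and matching boundaries gives v_k = k (91 − k). Substituting k = 57: v_57 = 57 · 34 = 1938.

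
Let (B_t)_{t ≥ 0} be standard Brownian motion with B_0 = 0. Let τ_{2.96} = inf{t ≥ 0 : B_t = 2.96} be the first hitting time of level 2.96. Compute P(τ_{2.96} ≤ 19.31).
P(τ_{2.96} ≤ 19.31) = 2(1 − Φ(2.96/√19.31)) = 2(1 − Φ(0.6736)) ≈ 0.5006

By the reflection principle for standard BM, P(τ_b ≤ t) = 2 · P(B_t ≥ b). Since B_t ~ N(0, t), P(B_t ≥ 2.96) = 1 − Φ(2.96/√t) = 1 − Φ(2.96/√19.31) = 1 − Φ(0.6736) ≈ 0.25028. Doubling: P(τ_{2.96} ≤ 19.31) ≈ 2 · 0.25028 = 0.50056 ≈ 0.5006.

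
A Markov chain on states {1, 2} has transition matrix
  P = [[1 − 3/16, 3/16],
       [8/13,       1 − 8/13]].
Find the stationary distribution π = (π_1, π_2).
π_1 = 128/167, π_2 = 39/167

Solve πP = π with π_1 + π_2 = 1. From πP = π: π_1 · (1 − 3/16) + π_2 · 8/13 = π_1 ⇒ π_2 · 8/13 = π_1 · 3/16 ⇒ π_2/π_1 = (3/16)/(8/13) = 39/128. Together with π_1 + π_2 = 1:
  π_1 = (8/13)/(3/16 + 8/13) = (8/13)/(167/208) = 128/167,
  π_2 = (3/16)/(3/16 + 8/13) = (3/16)/(167/208) = 39/167.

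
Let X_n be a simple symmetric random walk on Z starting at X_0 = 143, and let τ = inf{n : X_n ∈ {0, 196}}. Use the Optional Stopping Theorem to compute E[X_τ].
E[X_τ] = 143

X_n is a martingale and τ is a bounded-mean stopping time (indeed τ is finite a.s. with bounded expectation since the walk is in a bounded region). By the OST, E[X_τ] = E[X_0] = 143. Equivalently: E[X_τ] = 196 · P(hit 196 first) + 0 · P(hit 0 first) = 196 · (143/196) = 143.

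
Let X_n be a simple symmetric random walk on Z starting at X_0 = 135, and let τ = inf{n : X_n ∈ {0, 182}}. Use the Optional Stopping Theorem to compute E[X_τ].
E[X_τ] = 135

X_n is a martingale and τ is a bounded-mean stopping time (indeed τ is finite a.s. with bounded expectation since the walk is in a bounded region). By the OST, E[X_τ] = E[X_0] = 135. Equivalently: E[X_τ] = 182 · P(hit 182 first) + 0 · P(hit 0 first) = 182 · (135/182) = 135.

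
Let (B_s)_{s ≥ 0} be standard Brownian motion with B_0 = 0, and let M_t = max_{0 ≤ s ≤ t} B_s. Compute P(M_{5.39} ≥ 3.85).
P(M_{5.39} ≥ 3.85) = 2·P(B_{5.39} ≥ 3.85) = 2(1 − Φ(3.85/√5.39)) ≈ 0.0973

By the reflection principle for Brownian motion, P(M_t ≥ a) = 2 · P(B_t ≥ a) for a ≥ 0. Since B_t ~ N(0, t), P(B_t ≥ 3.85) = 1 − Φ(3.85/√t) = 1 − Φ(3.85/√5.39) = 1 − Φ(1.6583). So
  P(M_{5.39} ≥ 3.85) = 2(1 − Φ(1.6583)) ≈ 0.0973.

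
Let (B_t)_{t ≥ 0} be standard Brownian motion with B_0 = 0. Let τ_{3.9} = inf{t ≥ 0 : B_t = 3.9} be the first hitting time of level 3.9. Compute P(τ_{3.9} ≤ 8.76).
P(τ_{3.9} ≤ 8.76) = 2(1 − Φ(3.9/√8.76)) = 2(1 − Φ(1.3177)) ≈ 0.1876

By the reflection principle for standard BM, P(τ_b ≤ t) = 2 · P(B_t ≥ b). Since B_t ~ N(0, t), P(B_t ≥ 3.9) = 1 − Φ(3.9/√t) = 1 − Φ(3.9/√8.76) = 1 − Φ(1.3177) ≈ 0.09380. Doubling: P(τ_{3.9} ≤ 8.76) ≈ 2 · 0.09380 = 0.18760 ≈ 0.1876.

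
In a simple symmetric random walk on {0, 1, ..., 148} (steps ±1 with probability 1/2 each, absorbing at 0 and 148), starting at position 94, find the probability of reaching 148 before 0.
P(hit 148 before 0) = 94/148 = 47/74

Let u_k = P(hit 148 before 0 | start at k). Then u_0 = 0, u_148 = 1, and u_k = u_{k-1}/2 + u_{k+1}/2 for 1 ≤ k ≤ 147. This harmonic recurrence is solved by u_k = k/148, giving u_94 = 94/148 = 47/74.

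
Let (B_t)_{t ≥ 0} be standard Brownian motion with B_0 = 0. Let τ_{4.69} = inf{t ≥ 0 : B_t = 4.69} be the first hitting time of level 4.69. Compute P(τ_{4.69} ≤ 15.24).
P(τ_{4.69} ≤ 15.24) = 2(1 − Φ(4.69/√15.24)) = 2(1 − Φ(1.2014)) ≈ 0.2296

By the reflection principle for standard BM, P(τ_b ≤ t) = 2 · P(B_t ≥ b). Since B_t ~ N(0, t), P(B_t ≥ 4.69) = 1 − Φ(4.69/√t) = 1 − Φ(4.69/√15.24) = 1 − Φ(1.2014) ≈ 0.11480. Doubling: P(τ_{4.69} ≤ 15.24) ≈ 2 · 0.11480 = 0.22960 ≈ 0.2296.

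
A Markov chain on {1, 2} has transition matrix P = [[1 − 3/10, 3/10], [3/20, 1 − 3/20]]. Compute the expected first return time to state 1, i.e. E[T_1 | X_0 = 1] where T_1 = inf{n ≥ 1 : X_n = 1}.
E[T_1 | X_0 = 1] = 1/π_1 = 3

For an irreducible recurrent Markov chain with stationary distribution π, E[T_i | X_0 = i] = 1/π_i (Kac's formula). Here π_1 = (3/20)/(3/10 + 3/20) = (3/20)/(9/20) = 1/3, so E[T_1 | X_0 = 1] = 1/π_1 = (3/10 + 3/20)/(3/20) = (9/20)/(3/20) = 3.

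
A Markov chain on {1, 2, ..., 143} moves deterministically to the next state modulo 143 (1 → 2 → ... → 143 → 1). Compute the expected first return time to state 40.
E[T_40 | X_0 = 40] = 143

The chain cycles deterministically, so starting at state 40 it returns in exactly 143 steps. Equivalently, the stationary distribution is uniform π_j = 1/143 for every state j, so by Kac's formula E[T_40] = 1/π_40 = 143.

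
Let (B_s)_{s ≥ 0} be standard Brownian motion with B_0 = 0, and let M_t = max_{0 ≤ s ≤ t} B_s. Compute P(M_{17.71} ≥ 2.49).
P(M_{17.71} ≥ 2.49) = 2·P(B_{17.71} ≥ 2.49) = 2(1 − Φ(2.49/√17.71)) ≈ 0.5541

By the reflection principle for Brownian motion, P(M_t ≥ a) = 2 · P(B_t ≥ a) for a ≥ 0. Since B_t ~ N(0, t), P(B_t ≥ 2.49) = 1 − Φ(2.49/√t) = 1 − Φ(2.49/√17.71) = 1 − Φ(0.5917). So
  P(M_{17.71} ≥ 2.49) = 2(1 − Φ(0.5917)) ≈ 0.5541.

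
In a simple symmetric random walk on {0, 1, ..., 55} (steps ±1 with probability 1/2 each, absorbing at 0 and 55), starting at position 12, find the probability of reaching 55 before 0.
P(hit 55 before 0) = 12/55

Let u_k = P(hit 55 before 0 | start at k). Then u_0 = 0, u_55 = 1, and u_k = u_{k-1}/2 + u_{k+1}/2 for 1 ≤ k ≤ 54. This harmonic recurrence is solved by u_k = k/55, giving u_12 = 12/55.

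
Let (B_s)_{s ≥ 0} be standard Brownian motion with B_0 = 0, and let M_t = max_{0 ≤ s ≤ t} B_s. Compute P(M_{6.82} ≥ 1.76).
P(M_{6.82} ≥ 1.76) = 2·P(B_{6.82} ≥ 1.76) = 2(1 − Φ(1.76/√6.82)) ≈ 0.5004

By the reflection principle for Brownian motion, P(M_t ≥ a) = 2 · P(B_t ≥ a) for a ≥ 0. Since B_t ~ N(0, t), P(B_t ≥ 1.76) = 1 − Φ(1.76/√t) = 1 − Φ(1.76/√6.82) = 1 − Φ(0.6739). So
  P(M_{6.82} ≥ 1.76) = 2(1 − Φ(0.6739)) ≈ 0.5004.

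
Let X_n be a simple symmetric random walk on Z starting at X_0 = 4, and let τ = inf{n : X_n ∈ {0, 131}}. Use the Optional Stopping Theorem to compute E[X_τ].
E[X_τ] = 4

X_n is a martingale and τ is a bounded-mean stopping time (indeed τ is finite a.s. with bounded expectation since the walk is in a bounded region). By the OST, E[X_τ] = E[X_0] = 4. Equivalently: E[X_τ] = 131 · P(hit 131 first) + 0 · P(hit 0 first) = 131 · (4/131) = 4.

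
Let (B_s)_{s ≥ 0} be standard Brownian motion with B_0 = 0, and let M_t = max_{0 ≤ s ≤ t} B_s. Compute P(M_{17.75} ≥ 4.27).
P(M_{17.75} ≥ 4.27) = 2·P(B_{17.75} ≥ 4.27) = 2(1 − Φ(4.27/√17.75)) ≈ 0.3108

By the reflection principle for Brownian motion, P(M_t ≥ a) = 2 · P(B_t ≥ a) for a ≥ 0. Since B_t ~ N(0, t), P(B_t ≥ 4.27) = 1 − Φ(4.27/√t) = 1 − Φ(4.27/√17.75) = 1 − Φ(1.0135). So
  P(M_{17.75} ≥ 4.27) = 2(1 − Φ(1.0135)) ≈ 0.3108.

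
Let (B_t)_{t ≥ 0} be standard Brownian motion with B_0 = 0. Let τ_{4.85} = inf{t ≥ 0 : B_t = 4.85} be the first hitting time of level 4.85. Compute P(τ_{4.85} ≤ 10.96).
P(τ_{4.85} ≤ 10.96) = 2(1 − Φ(4.85/√10.96)) = 2(1 − Φ(1.4650)) ≈ 0.1429

By the reflection principle for standard BM, P(τ_b ≤ t) = 2 · P(B_t ≥ b). Since B_t ~ N(0, t), P(B_t ≥ 4.85) = 1 − Φ(4.85/√t) = 1 − Φ(4.85/√10.96) = 1 − Φ(1.4650) ≈ 0.07146. Doubling: P(τ_{4.85} ≤ 10.96) ≈ 2 · 0.07146 = 0.14292 ≈ 0.1429.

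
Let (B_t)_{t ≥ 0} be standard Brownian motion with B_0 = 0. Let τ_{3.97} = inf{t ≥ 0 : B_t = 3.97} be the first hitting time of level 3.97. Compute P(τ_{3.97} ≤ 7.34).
P(τ_{3.97} ≤ 7.34) = 2(1 − Φ(3.97/√7.34)) = 2(1 − Φ(1.4654)) ≈ 0.1428

By the reflection principle for standard BM, P(τ_b ≤ t) = 2 · P(B_t ≥ b). Since B_t ~ N(0, t), P(B_t ≥ 3.97) = 1 − Φ(3.97/√t) = 1 − Φ(3.97/√7.34) = 1 − Φ(1.4654) ≈ 0.07141. Doubling: P(τ_{3.97} ≤ 7.34) ≈ 2 · 0.07141 = 0.14282 ≈ 0.1428.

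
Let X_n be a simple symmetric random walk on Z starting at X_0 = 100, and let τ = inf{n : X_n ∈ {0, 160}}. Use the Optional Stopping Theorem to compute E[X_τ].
E[X_τ] = 100

X_n is a martingale and τ is a bounded-mean stopping time (indeed τ is finite a.s. with bounded expectation since the walk is in a bounded region). By the OST, E[X_τ] = E[X_0] = 100. Equivalently: E[X_τ] = 160 · P(hit 160 first) + 0 · P(hit 0 first) = 160 · (100/160) = 100.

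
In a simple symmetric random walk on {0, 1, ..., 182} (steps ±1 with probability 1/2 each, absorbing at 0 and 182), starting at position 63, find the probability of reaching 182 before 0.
P(hit 182 before 0) = 63/182 = 9/26

Let u_k = P(hit 182 before 0 | start at k). Then u_0 = 0, u_182 = 1, and u_k = u_{k-1}/2 + u_{k+1}/2 for 1 ≤ k ≤ 181. This harmonic recurrence is solved by u_k = k/182, giving u_63 = 63/182 = 9/26.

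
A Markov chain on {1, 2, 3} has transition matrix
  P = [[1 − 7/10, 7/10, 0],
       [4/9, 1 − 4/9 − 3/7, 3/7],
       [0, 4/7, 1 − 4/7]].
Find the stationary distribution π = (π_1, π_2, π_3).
π = (160/601, 252/601, 189/601)

This is a birth-death chain on three states, which satisfies detailed balance: π_1 · P_{12} = π_2 · P_{21} and π_2 · P_{23} = π_3 · P_{32}.
From π_1 · 7/10 = π_2 · 4/9: π_2/π_1 = (7/10)/(4/9) = 63/40.
From π_2 · 3/7 = π_3 · 4/7: π_3/π_2 = (3/7)/(4/7) = 3/4.
Take π_1 proportional to 1; then unnormalized π = (1, 63/40, 189/160). Normalize by dividing by the sum 601/160:
  π = (160/601, 252/601, 189/601).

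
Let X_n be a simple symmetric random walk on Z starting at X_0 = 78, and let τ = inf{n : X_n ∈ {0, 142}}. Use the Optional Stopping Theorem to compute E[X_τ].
E[X_τ] = 78

X_n is a martingale and τ is a bounded-mean stopping time (indeed τ is finite a.s. with bounded expectation since the walk is in a bounded region). By the OST, E[X_τ] = E[X_0] = 78. Equivalently: E[X_τ] = 142 · P(hit 142 first) + 0 · P(hit 0 first) = 142 · (78/142) = 78.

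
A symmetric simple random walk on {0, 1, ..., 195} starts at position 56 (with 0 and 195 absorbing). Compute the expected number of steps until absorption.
E[τ | X_0 = 56] = 7784

Let v_k = E[τ | X_0 = k]. Boundary: v_0 = v_195 = 0. Recurrence: v_k = 1 + (v_{k-1} + v_{k+1})/2 for 1 ≤ k ≤ 194. The particular solution to v_k − (v_{k-1} + v_{k+1})/2 = 1 is v_k = −k^2. Adding homogeneous solution A + B k and matching boundaries gives v_k = k (195 − k). Substituting k = 56: v_56 = 56 · 139 = 7784.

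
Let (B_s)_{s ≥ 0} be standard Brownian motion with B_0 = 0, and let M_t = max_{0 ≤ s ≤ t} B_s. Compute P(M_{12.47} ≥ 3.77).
P(M_{12.47} ≥ 3.77) = 2·P(B_{12.47} ≥ 3.77) = 2(1 − Φ(3.77/√12.47)) ≈ 0.2857

By the reflection principle for Brownian motion, P(M_t ≥ a) = 2 · P(B_t ≥ a) for a ≥ 0. Since B_t ~ N(0, t), P(B_t ≥ 3.77) = 1 − Φ(3.77/√t) = 1 − Φ(3.77/√12.47) = 1 − Φ(1.0676). So
  P(M_{12.47} ≥ 3.77) = 2(1 − Φ(1.0676)) ≈ 0.2857.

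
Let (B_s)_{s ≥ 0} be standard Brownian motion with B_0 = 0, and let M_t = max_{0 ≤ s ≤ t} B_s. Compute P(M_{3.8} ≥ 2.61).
P(M_{3.8} ≥ 2.61) = 2·P(B_{3.8} ≥ 2.61) = 2(1 − Φ(2.61/√3.8)) ≈ 0.1806

By the reflection principle for Brownian motion, P(M_t ≥ a) = 2 · P(B_t ≥ a) for a ≥ 0. Since B_t ~ N(0, t), P(B_t ≥ 2.61) = 1 − Φ(2.61/√t) = 1 − Φ(2.61/√3.8) = 1 − Φ(1.3389). So
  P(M_{3.8} ≥ 2.61) = 2(1 − Φ(1.3389)) ≈ 0.1806.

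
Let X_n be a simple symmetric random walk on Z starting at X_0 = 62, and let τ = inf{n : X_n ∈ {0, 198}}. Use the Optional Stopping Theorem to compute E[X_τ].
E[X_τ] = 62

X_n is a martingale and τ is a bounded-mean stopping time (indeed τ is finite a.s. with bounded expectation since the walk is in a bounded region). By the OST, E[X_τ] = E[X_0] = 62. Equivalently: E[X_τ] = 198 · P(hit 198 first) + 0 · P(hit 0 first) = 198 · (62/198) = 62.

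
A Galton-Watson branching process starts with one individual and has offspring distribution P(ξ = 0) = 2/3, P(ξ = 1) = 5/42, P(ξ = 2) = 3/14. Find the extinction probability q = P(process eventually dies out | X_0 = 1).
q = 1

Mean offspring μ = 0·2/3 + 1·5/42 + 2·3/14 = 23/42 ≤ 1. For μ ≤ 1 with offspring not concentrated at 1, the Galton-Watson process goes extinct almost surely, so q = 1.
(Algebraic check: The pgf is f(s) = 2/3 + 5/42·s + 3/14·s². The extinction probability q is the smallest fixed point of f in [0, 1]. Setting s = f(s):
  3/14·s² + (5/42 − 1)·s + 2/3 = 0
  3/14·s² − (2/3 + 3/14)·s + 2/3 = 0
which factors as (s − 1)·(3/14·s − 2/3) = 0, giving roots s = 1 and s = (2/3)/(3/14) = 28/9. Since 28/9 ≥ 1, the smallest root in [0, 1] is s = 1.)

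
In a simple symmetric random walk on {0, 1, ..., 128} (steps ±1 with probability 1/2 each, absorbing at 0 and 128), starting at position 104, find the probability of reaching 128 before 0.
P(hit 128 before 0) = 104/128 = 13/16

Let u_k = P(hit 128 before 0 | start at k). Then u_0 = 0, u_128 = 1, and u_k = u_{k-1}/2 + u_{k+1}/2 for 1 ≤ k ≤ 127. This harmonic recurrence is solved by u_k = k/128, giving u_104 = 104/128 = 13/16.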